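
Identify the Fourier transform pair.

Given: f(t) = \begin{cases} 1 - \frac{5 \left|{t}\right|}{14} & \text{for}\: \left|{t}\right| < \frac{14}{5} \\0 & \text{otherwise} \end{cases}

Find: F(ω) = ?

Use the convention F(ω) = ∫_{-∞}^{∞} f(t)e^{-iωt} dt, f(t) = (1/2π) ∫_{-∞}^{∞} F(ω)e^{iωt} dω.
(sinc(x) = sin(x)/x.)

F(ω) = \frac{14 \operatorname{sinc}^{2}{\left(\frac{7 \omega}{5} \right)}}{5}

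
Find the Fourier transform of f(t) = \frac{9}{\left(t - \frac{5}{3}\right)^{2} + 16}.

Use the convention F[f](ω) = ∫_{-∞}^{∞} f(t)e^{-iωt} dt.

F(ω) = \frac{9 \pi e^{- \frac{5 i \omega}{3} - 4 \left|{\omega}\right|}}{4}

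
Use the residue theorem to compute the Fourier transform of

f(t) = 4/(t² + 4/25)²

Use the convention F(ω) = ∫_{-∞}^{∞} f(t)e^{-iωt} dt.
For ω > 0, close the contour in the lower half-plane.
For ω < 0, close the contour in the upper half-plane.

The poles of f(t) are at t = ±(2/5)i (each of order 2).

Let g(z) = f(z)e^{-iωz}; for large |z| the factor e^{-iωz} decays in the lower half-plane when ω > 0 and in the upper half-plane when ω < 0.

Case ω > 0 (lower half-plane, clockwise contour ⇒ F(ω) = -2πi·ΣRes):
  Res_{z = - \frac{2 i}{5}} g(z) = \frac{25 i \left(2 \omega + 5\right) e^{- \frac{2 \omega}{5}}}{8} (pole of order 2)
  F(ω) = -2πi·ΣRes = \frac{25 \pi \left(2 \omega + 5\right) e^{- \frac{2 \omega}{5}}}{4}

Case ω < 0 (upper half-plane, counterclockwise contour ⇒ F(ω) = +2πi·ΣRes):
  Res_{z = \frac{2 i}{5}} g(z) = \frac{25 i \left(2 \omega - 5\right) e^{\frac{2 \omega}{5}}}{8} (pole of order 2)
  F(ω) = 2πi·ΣRes = \frac{25 \pi \left(5 - 2 \omega\right) e^{\frac{2 \omega}{5}}}{4}

Both cases combine into a single formula in |ω|:

F(ω) = \frac{25 \pi \left(2 \left|{\omega}\right| + 5\right) e^{- \frac{2 \left|{\omega}\right|}{5}}}{4}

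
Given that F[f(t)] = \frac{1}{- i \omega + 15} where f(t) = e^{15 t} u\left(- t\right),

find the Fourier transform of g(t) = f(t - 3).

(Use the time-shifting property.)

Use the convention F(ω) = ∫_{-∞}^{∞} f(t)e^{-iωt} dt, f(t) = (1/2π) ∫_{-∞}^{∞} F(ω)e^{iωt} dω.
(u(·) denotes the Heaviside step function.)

F[g](ω) = \frac{i e^{- 3 i \omega}}{\omega + 15 i}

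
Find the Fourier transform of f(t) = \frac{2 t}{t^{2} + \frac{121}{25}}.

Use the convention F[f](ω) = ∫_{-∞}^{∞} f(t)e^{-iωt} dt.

F(ω) = - 2 i \pi e^{- \frac{11 \left|{\omega}\right|}{5}} \operatorname{sign}{\left(\omega \right)}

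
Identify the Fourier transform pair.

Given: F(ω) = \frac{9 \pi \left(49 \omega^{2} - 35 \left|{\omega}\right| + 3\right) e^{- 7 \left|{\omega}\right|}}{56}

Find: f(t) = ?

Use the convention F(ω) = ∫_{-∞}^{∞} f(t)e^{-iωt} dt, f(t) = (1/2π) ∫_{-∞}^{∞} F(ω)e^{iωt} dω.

f(t) = \frac{9 t^{4}}{\left(t^{2} + 49\right)^{3}}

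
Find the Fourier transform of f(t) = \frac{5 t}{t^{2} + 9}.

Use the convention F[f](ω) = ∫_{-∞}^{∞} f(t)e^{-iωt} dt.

F(ω) = - 5 i \pi e^{- 3 \left|{\omega}\right|} \operatorname{sign}{\left(\omega \right)}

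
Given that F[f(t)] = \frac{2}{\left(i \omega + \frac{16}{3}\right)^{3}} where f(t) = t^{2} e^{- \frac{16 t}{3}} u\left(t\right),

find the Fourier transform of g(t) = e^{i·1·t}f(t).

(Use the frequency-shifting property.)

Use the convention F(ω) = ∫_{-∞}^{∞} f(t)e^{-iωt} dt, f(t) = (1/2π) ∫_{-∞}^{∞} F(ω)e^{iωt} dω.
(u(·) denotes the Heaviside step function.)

F[g](ω) = \frac{54}{\left(3 i \left(\omega - 1\right) + 16\right)^{3}}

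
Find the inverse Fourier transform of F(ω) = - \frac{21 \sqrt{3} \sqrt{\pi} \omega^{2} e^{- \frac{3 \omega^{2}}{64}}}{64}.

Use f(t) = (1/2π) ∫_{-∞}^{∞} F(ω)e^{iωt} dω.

f(t) = 7 \left(\frac{64 t^{2}}{3} - 2\right) e^{- \frac{16 t^{2}}{3}}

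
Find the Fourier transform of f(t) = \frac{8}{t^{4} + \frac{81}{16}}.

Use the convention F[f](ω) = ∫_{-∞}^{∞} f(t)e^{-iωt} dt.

F(ω) = \frac{64 \pi e^{- \frac{3 \sqrt{2} \left|{\omega}\right|}{4}} \sin{\left(\frac{3 \sqrt{2} \left|{\omega}\right|}{4} + \frac{\pi}{4} \right)}}{27}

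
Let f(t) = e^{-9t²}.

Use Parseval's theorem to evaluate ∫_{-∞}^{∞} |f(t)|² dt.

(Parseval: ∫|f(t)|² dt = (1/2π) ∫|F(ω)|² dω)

∫|f(t)|² dt = \frac{\sqrt{2} \sqrt{\pi}}{6}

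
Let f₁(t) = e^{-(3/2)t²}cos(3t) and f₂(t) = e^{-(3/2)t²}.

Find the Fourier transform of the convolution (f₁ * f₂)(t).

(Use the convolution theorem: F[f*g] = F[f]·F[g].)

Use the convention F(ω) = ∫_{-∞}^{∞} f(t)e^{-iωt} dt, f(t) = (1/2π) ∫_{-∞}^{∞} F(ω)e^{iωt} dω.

F[f₁*f₂](ω) = \frac{\pi \left(e^{2 \omega} + 1\right) e^{- \frac{\omega^{2}}{3} - \omega - \frac{3}{2}}}{3}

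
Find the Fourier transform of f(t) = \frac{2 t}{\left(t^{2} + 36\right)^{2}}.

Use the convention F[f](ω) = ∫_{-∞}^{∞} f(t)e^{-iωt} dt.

F(ω) = - \frac{i \pi \omega e^{- 6 \left|{\omega}\right|}}{6}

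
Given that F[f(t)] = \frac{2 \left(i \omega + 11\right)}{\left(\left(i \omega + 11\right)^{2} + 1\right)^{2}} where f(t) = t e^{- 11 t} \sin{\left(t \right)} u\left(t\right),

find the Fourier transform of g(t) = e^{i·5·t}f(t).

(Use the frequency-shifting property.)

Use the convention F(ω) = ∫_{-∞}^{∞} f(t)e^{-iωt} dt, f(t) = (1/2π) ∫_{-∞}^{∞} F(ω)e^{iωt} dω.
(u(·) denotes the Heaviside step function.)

F[g](ω) = \frac{2 \left(i \left(\omega - 5\right) + 11\right)}{\left(\left(i \left(\omega - 5\right) + 11\right)^{2} + 1\right)^{2}}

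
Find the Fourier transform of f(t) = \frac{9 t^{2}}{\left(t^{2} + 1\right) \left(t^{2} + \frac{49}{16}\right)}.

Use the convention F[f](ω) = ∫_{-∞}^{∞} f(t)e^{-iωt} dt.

F(ω) = - \frac{48 \pi e^{- \left|{\omega}\right|}}{11} + \frac{84 \pi e^{- \frac{7 \left|{\omega}\right|}{4}}}{11}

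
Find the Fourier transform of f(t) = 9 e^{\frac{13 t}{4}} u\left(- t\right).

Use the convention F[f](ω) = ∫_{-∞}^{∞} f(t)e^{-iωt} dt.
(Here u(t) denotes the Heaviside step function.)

F(ω) = - \frac{36}{4 i \omega - 13}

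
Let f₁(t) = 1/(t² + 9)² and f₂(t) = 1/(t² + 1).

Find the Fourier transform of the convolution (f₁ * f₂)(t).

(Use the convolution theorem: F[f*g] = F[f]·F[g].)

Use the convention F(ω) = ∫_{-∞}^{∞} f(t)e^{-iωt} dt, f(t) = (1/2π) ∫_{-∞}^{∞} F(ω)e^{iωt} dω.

F[f₁*f₂](ω) = \frac{\pi^{2} \left(3 \left|{\omega}\right| + 1\right) e^{- 4 \left|{\omega}\right|}}{54}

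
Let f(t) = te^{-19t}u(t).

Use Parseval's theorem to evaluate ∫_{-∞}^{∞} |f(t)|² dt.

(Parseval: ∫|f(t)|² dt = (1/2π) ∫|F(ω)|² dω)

∫|f(t)|² dt = \frac{1}{27436}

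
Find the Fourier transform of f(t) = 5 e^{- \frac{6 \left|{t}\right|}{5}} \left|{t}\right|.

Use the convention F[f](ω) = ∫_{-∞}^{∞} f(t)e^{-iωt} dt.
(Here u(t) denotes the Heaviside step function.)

F(ω) = \frac{250 \left(36 - 25 \omega^{2}\right)}{\left(25 \omega^{2} + 36\right)^{2}}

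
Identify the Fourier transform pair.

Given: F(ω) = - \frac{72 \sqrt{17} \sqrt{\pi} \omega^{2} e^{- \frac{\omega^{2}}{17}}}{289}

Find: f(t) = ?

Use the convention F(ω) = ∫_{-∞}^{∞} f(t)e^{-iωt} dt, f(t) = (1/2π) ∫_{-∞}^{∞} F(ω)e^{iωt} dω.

f(t) = 9 \left(17 t^{2} - 2\right) e^{- \frac{17 t^{2}}{4}}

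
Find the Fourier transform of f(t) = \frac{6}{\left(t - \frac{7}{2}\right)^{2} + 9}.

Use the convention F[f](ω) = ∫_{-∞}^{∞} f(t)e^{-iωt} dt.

F(ω) = 2 \pi e^{- \frac{7 i \omega}{2} - 3 \left|{\omega}\right|}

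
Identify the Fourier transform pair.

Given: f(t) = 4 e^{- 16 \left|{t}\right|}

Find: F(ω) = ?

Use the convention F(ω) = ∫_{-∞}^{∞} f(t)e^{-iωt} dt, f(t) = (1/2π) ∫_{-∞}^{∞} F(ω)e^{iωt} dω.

F(ω) = \frac{128}{\omega^{2} + 256}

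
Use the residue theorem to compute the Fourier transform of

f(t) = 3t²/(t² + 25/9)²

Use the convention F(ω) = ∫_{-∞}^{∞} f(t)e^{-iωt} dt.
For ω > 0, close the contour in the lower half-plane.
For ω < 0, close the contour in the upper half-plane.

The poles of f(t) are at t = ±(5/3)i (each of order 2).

Let g(z) = f(z)e^{-iωz}; for large |z| the factor e^{-iωz} decays in the lower half-plane when ω > 0 and in the upper half-plane when ω < 0.

Case ω > 0 (lower half-plane, clockwise contour ⇒ F(ω) = -2πi·ΣRes):
  Res_{z = - \frac{5 i}{3}} g(z) = \frac{3 i \left(3 - 5 \omega\right) e^{- \frac{5 \omega}{3}}}{20} (pole of order 2)
  F(ω) = -2πi·ΣRes = \frac{3 \pi \left(3 - 5 \omega\right) e^{- \frac{5 \omega}{3}}}{10}

Case ω < 0 (upper half-plane, counterclockwise contour ⇒ F(ω) = +2πi·ΣRes):
  Res_{z = \frac{5 i}{3}} g(z) = \frac{3 i \left(- 5 \omega - 3\right) e^{\frac{5 \omega}{3}}}{20} (pole of order 2)
  F(ω) = 2πi·ΣRes = \frac{3 \pi \left(5 \omega + 3\right) e^{\frac{5 \omega}{3}}}{10}

Both cases combine into a single formula in |ω|:

F(ω) = \frac{3 \pi \left(3 - 5 \left|{\omega}\right|\right) e^{- \frac{5 \left|{\omega}\right|}{3}}}{10}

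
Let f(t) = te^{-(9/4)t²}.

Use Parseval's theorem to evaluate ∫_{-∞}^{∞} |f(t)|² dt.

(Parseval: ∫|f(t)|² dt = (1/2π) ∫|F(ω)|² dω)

∫|f(t)|² dt = \frac{\sqrt{2} \sqrt{\pi}}{27}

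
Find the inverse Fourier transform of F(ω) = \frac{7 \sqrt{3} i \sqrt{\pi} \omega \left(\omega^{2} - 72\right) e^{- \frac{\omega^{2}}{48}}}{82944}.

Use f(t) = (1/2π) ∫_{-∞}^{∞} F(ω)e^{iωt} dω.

f(t) = 7 t^{3} e^{- 12 t^{2}}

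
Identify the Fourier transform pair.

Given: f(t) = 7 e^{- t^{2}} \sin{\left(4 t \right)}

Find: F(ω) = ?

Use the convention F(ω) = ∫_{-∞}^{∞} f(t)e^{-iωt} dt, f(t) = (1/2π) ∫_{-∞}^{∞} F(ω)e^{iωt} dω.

F(ω) = \frac{7 i \sqrt{\pi} \left(1 - e^{4 \omega}\right) e^{- \frac{\omega^{2}}{4} - 2 \omega - 4}}{2}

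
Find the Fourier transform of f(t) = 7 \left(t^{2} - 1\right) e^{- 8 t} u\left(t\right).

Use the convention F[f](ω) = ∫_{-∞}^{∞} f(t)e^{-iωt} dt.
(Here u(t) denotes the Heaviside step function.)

F(ω) = \frac{7 \left(2 i \omega - \left(i \omega + 8\right)^{3} + 16\right)}{\left(i \omega + 8\right)^{4}}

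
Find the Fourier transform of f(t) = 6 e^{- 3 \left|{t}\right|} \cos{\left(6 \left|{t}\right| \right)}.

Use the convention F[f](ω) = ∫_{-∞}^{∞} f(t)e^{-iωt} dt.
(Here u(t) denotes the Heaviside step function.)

F(ω) = \frac{36 \left(\omega^{2} + 45\right)}{\omega^{4} - 54 \omega^{2} + 2025}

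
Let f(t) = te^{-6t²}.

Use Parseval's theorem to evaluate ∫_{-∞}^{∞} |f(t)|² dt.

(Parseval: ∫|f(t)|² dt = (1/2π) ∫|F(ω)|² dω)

∫|f(t)|² dt = \frac{\sqrt{3} \sqrt{\pi}}{144}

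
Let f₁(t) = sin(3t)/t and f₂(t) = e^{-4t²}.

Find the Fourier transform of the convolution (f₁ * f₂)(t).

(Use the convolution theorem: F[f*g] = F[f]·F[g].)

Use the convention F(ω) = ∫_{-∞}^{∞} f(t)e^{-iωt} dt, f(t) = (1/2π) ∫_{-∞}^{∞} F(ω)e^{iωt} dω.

F[f₁*f₂](ω) = \begin{cases} \frac{\pi^{\frac{3}{2}} e^{- \frac{\omega^{2}}{16}}}{2} & \text{for}\: \omega > -3 \wedge \omega < 3 \\0 & \text{otherwise} \end{cases}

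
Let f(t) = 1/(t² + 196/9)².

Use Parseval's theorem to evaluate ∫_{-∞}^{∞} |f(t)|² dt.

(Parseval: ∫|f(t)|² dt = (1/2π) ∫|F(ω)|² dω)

∫|f(t)|² dt = \frac{10935 \pi}{1686616064}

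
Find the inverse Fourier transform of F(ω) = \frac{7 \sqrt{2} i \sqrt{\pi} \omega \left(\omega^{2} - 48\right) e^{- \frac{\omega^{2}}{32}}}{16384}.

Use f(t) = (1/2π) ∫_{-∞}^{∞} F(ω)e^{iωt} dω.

f(t) = 7 t^{3} e^{- 8 t^{2}}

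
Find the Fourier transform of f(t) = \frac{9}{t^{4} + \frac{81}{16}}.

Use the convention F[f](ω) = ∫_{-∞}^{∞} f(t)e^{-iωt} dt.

F(ω) = \frac{8 \pi e^{- \frac{3 \sqrt{2} \left|{\omega}\right|}{4}} \sin{\left(\frac{3 \sqrt{2} \left|{\omega}\right|}{4} + \frac{\pi}{4} \right)}}{3}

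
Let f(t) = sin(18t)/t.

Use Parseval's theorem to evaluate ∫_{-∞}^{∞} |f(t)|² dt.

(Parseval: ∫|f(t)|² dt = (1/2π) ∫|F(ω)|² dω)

∫|f(t)|² dt = 18 \pi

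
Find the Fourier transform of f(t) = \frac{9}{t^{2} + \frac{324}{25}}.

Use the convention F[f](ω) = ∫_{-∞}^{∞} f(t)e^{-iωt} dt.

F(ω) = \frac{5 \pi e^{- \frac{18 \left|{\omega}\right|}{5}}}{2}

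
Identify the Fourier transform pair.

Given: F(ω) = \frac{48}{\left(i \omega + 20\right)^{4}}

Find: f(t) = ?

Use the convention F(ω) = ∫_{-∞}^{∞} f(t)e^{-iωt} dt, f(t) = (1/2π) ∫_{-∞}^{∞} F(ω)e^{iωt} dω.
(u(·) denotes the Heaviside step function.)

f(t) = 8 t^{3} e^{- 20 t} u\left(t\right)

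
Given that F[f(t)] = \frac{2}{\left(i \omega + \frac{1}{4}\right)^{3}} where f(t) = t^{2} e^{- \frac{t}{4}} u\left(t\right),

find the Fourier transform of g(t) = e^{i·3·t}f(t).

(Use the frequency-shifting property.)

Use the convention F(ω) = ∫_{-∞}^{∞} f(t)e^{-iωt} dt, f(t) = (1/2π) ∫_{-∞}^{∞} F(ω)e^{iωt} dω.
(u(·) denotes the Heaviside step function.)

F[g](ω) = \frac{128}{\left(4 i \left(\omega - 3\right) + 1\right)^{3}}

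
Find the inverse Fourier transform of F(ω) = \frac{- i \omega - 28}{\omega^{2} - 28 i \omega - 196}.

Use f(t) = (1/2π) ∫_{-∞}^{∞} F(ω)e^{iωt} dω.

f(t) = \left(14 t + 1\right) e^{- 14 t} u\left(t\right)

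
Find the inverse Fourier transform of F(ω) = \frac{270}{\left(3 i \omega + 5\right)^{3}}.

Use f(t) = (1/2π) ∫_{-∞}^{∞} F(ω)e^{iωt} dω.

f(t) = 5 t^{2} e^{- \frac{5 t}{3}} u\left(t\right)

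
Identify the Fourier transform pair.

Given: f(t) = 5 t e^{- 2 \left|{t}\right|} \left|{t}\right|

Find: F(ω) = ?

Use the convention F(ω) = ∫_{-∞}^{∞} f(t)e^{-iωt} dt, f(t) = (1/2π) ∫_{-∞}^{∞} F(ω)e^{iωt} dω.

F(ω) = \frac{20 i \omega \left(\omega^{2} - 12\right)}{\left(\omega^{2} + 4\right)^{3}}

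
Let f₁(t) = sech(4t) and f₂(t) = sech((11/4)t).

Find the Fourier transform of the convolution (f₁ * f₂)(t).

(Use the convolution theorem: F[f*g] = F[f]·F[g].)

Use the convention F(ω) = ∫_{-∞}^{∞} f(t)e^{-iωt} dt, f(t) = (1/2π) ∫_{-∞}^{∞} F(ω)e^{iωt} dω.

F[f₁*f₂](ω) = \frac{\pi^{2}}{11 \cosh{\left(\frac{\pi \omega}{8} \right)} \cosh{\left(\frac{2 \pi \omega}{11} \right)}}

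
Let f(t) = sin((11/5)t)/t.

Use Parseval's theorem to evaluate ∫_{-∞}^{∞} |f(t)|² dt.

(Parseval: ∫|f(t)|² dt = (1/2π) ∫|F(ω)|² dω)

∫|f(t)|² dt = \frac{11 \pi}{5}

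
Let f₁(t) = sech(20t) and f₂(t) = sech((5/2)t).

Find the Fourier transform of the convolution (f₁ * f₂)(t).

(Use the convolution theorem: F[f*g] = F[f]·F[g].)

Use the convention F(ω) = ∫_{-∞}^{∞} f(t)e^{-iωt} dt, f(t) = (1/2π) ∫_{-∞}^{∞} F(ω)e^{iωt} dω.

F[f₁*f₂](ω) = \frac{\pi^{2}}{50 \cosh{\left(\frac{\pi \omega}{40} \right)} \cosh{\left(\frac{\pi \omega}{5} \right)}}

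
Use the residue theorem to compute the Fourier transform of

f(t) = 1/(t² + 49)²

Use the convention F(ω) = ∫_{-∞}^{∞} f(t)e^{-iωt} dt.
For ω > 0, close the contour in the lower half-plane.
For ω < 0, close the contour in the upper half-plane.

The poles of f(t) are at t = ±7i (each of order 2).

Let g(z) = f(z)e^{-iωz}; for large |z| the factor e^{-iωz} decays in the lower half-plane when ω > 0 and in the upper half-plane when ω < 0.

Case ω > 0 (lower half-plane, clockwise contour ⇒ F(ω) = -2πi·ΣRes):
  Res_{z = - 7 i} g(z) = \frac{i \left(7 \omega + 1\right) e^{- 7 \omega}}{1372} (pole of order 2)
  F(ω) = -2πi·ΣRes = \frac{\pi \left(7 \omega + 1\right) e^{- 7 \omega}}{686}

Case ω < 0 (upper half-plane, counterclockwise contour ⇒ F(ω) = +2πi·ΣRes):
  Res_{z = 7 i} g(z) = \frac{i \left(7 \omega - 1\right) e^{7 \omega}}{1372} (pole of order 2)
  F(ω) = 2πi·ΣRes = \frac{\pi \left(1 - 7 \omega\right) e^{7 \omega}}{686}

Both cases combine into a single formula in |ω|:

F(ω) = \frac{\pi \left(7 \left|{\omega}\right| + 1\right) e^{- 7 \left|{\omega}\right|}}{686}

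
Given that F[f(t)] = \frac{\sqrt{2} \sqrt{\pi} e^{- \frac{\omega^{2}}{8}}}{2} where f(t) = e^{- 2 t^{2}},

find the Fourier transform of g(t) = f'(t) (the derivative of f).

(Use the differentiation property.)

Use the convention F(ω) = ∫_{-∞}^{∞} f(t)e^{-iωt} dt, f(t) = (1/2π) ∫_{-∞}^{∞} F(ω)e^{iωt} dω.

F[g](ω) = \frac{\sqrt{2} i \sqrt{\pi} \omega e^{- \frac{\omega^{2}}{8}}}{2}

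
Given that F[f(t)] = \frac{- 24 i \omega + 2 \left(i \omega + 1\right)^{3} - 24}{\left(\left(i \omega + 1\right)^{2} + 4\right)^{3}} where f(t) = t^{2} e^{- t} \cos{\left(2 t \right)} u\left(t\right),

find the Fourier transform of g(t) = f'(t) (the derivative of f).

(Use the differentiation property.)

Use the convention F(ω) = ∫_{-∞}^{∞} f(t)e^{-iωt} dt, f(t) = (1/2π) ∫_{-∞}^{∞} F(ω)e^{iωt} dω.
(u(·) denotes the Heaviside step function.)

F[g](ω) = - \frac{2 i \omega \left(12 i \omega - \left(i \omega + 1\right)^{3} + 12\right)}{\left(\left(i \omega + 1\right)^{2} + 4\right)^{3}}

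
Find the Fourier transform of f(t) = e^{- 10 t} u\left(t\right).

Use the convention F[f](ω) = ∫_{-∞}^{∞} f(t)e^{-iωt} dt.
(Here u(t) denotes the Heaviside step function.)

F(ω) = \frac{1}{i \omega + 10}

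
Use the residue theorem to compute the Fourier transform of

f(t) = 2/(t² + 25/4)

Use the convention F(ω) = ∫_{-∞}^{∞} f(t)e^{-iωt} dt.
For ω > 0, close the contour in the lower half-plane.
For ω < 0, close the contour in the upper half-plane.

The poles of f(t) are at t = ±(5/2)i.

Let g(z) = f(z)e^{-iωz}; for large |z| the factor e^{-iωz} decays in the lower half-plane when ω > 0 and in the upper half-plane when ω < 0.

Case ω > 0 (lower half-plane, clockwise contour ⇒ F(ω) = -2πi·ΣRes):
  Res_{z = - \frac{5 i}{2}} g(z) = \frac{2 i e^{- \frac{5 \omega}{2}}}{5}
  F(ω) = -2πi·ΣRes = \frac{4 \pi e^{- \frac{5 \omega}{2}}}{5}

Case ω < 0 (upper half-plane, counterclockwise contour ⇒ F(ω) = +2πi·ΣRes):
  Res_{z = \frac{5 i}{2}} g(z) = - \frac{2 i e^{\frac{5 \omega}{2}}}{5}
  F(ω) = 2πi·ΣRes = \frac{4 \pi e^{\frac{5 \omega}{2}}}{5}

Both cases combine into a single formula in |ω|:

F(ω) = \frac{4 \pi e^{- \frac{5 \left|{\omega}\right|}{2}}}{5}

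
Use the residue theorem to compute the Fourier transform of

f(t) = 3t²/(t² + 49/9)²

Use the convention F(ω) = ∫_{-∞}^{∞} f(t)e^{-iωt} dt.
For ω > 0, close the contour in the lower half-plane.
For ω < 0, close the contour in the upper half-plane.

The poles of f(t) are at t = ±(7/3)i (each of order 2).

Let g(z) = f(z)e^{-iωz}; for large |z| the factor e^{-iωz} decays in the lower half-plane when ω > 0 and in the upper half-plane when ω < 0.

Case ω > 0 (lower half-plane, clockwise contour ⇒ F(ω) = -2πi·ΣRes):
  Res_{z = - \frac{7 i}{3}} g(z) = \frac{3 i \left(3 - 7 \omega\right) e^{- \frac{7 \omega}{3}}}{28} (pole of order 2)
  F(ω) = -2πi·ΣRes = \frac{3 \pi \left(3 - 7 \omega\right) e^{- \frac{7 \omega}{3}}}{14}

Case ω < 0 (upper half-plane, counterclockwise contour ⇒ F(ω) = +2πi·ΣRes):
  Res_{z = \frac{7 i}{3}} g(z) = \frac{3 i \left(- 7 \omega - 3\right) e^{\frac{7 \omega}{3}}}{28} (pole of order 2)
  F(ω) = 2πi·ΣRes = \frac{3 \pi \left(7 \omega + 3\right) e^{\frac{7 \omega}{3}}}{14}

Both cases combine into a single formula in |ω|:

F(ω) = \frac{3 \pi \left(3 - 7 \left|{\omega}\right|\right) e^{- \frac{7 \left|{\omega}\right|}{3}}}{14}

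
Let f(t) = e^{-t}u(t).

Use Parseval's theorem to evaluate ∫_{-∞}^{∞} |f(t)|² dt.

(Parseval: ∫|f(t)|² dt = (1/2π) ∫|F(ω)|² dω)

∫|f(t)|² dt = \frac{1}{2}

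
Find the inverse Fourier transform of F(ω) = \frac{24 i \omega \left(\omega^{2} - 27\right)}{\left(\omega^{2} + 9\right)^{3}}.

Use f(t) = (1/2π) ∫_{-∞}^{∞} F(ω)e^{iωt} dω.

f(t) = 6 t e^{- 3 \left|{t}\right|} \left|{t}\right|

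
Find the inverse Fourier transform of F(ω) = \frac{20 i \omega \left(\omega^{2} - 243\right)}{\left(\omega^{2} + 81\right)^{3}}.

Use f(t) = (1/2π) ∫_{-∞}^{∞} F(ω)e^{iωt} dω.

f(t) = 5 t e^{- 9 \left|{t}\right|} \left|{t}\right|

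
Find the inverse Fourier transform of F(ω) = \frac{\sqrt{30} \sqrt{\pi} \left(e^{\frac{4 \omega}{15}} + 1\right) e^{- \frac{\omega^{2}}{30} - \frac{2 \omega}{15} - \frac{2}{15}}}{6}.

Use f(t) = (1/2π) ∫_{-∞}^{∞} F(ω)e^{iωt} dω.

f(t) = 5 e^{- \frac{15 t^{2}}{2}} \cos{\left(2 t \right)}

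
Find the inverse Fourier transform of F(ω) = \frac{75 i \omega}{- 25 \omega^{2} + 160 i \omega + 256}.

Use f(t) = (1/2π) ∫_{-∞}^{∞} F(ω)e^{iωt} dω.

f(t) = 3 \left(1 - \frac{16 t}{5}\right) e^{- \frac{16 t}{5}} u\left(t\right)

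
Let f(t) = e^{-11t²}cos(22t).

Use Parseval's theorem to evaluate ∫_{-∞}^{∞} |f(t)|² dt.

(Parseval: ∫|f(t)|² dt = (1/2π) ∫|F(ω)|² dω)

∫|f(t)|² dt = \frac{\sqrt{22} \sqrt{\pi} \left(1 + e^{22}\right)}{44 e^{22}}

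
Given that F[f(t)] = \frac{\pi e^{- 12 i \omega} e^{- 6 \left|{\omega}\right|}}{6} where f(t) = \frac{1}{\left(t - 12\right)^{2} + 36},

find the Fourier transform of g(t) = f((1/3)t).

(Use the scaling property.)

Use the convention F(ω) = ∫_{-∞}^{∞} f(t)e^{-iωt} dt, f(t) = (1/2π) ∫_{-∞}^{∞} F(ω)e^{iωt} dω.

F[g](ω) = \frac{\pi e^{- 36 i \omega - 18 \left|{\omega}\right|}}{2}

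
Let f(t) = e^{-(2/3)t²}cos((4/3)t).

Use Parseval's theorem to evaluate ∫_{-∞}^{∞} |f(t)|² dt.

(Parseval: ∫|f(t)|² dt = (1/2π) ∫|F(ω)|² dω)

∫|f(t)|² dt = \frac{\sqrt{3} \sqrt{\pi} \left(1 + e^{\frac{4}{3}}\right)}{4 e^{\frac{4}{3}}}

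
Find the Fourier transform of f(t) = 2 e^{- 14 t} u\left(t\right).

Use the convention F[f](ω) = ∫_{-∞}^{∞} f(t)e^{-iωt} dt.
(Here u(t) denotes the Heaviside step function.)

F(ω) = \frac{2}{i \omega + 14}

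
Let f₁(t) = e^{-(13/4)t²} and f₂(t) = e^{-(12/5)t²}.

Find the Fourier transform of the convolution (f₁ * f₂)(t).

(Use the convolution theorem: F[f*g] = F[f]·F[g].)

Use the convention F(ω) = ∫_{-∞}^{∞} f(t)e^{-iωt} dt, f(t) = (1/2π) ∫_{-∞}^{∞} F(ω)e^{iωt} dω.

F[f₁*f₂](ω) = \frac{\sqrt{195} \pi e^{- \frac{113 \omega^{2}}{624}}}{39}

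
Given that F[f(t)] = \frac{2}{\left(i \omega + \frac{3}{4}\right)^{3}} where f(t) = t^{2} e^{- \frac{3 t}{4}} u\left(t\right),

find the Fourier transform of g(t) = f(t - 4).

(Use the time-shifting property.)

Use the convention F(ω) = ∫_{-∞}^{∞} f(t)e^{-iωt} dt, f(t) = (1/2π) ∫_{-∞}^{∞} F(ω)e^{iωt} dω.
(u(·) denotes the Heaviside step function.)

F[g](ω) = \frac{128 e^{- 4 i \omega}}{\left(4 i \omega + 3\right)^{3}}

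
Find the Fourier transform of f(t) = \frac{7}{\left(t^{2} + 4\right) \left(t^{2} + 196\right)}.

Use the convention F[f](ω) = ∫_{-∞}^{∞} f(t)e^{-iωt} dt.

F(ω) = \frac{\pi \left(7 e^{12 \left|{\omega}\right|} - 1\right) e^{- 14 \left|{\omega}\right|}}{384}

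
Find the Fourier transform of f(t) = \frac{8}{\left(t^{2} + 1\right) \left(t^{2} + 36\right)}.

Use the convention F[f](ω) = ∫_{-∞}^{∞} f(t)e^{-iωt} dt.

F(ω) = \frac{4 \pi \left(6 e^{5 \left|{\omega}\right|} - 1\right) e^{- 6 \left|{\omega}\right|}}{105}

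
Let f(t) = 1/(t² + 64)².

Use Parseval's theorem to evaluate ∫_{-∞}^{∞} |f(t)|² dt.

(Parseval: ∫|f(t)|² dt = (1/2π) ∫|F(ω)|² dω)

∫|f(t)|² dt = \frac{5 \pi}{33554432}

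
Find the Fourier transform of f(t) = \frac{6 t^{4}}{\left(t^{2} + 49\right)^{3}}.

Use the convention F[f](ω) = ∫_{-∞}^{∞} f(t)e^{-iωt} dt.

F(ω) = \frac{3 \pi \left(49 \omega^{2} - 35 \left|{\omega}\right| + 3\right) e^{- 7 \left|{\omega}\right|}}{28}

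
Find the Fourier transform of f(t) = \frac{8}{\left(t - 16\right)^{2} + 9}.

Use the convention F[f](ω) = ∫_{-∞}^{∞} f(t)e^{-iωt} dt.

F(ω) = \frac{8 \pi e^{- 16 i \omega - 3 \left|{\omega}\right|}}{3}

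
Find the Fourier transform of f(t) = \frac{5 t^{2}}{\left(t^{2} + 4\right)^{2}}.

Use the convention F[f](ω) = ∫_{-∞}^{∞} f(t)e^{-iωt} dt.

F(ω) = \frac{5 \pi \left(1 - 2 \left|{\omega}\right|\right) e^{- 2 \left|{\omega}\right|}}{4}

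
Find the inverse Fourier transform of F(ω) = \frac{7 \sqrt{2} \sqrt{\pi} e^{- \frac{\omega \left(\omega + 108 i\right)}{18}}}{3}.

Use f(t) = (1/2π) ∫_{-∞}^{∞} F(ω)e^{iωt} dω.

f(t) = 7 e^{- \frac{9 \left(t - 6\right)^{2}}{2}}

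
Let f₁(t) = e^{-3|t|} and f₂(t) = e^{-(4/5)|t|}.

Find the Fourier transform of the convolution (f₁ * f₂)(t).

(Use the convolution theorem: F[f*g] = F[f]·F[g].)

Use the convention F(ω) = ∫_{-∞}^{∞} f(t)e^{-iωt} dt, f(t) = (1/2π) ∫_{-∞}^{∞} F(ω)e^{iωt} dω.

F[f₁*f₂](ω) = \frac{240}{\left(\omega^{2} + 9\right) \left(25 \omega^{2} + 16\right)}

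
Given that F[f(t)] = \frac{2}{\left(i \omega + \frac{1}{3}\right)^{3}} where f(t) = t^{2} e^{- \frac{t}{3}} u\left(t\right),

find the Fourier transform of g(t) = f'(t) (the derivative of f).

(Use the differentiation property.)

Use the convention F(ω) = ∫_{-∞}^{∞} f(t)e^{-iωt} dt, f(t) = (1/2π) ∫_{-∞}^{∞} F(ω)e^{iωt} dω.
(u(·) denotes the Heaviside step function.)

F[g](ω) = \frac{54 i \omega}{\left(3 i \omega + 1\right)^{3}}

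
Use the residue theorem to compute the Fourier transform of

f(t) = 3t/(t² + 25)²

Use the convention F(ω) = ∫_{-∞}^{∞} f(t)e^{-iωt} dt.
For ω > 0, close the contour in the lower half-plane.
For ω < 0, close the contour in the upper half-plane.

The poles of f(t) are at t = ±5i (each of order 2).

Let g(z) = f(z)e^{-iωz}; for large |z| the factor e^{-iωz} decays in the lower half-plane when ω > 0 and in the upper half-plane when ω < 0.

Case ω > 0 (lower half-plane, clockwise contour ⇒ F(ω) = -2πi·ΣRes):
  Res_{z = - 5 i} g(z) = \frac{3 \omega e^{- 5 \omega}}{20} (pole of order 2)
  F(ω) = -2πi·ΣRes = - \frac{3 i \pi \omega e^{- 5 \omega}}{10}

Case ω < 0 (upper half-plane, counterclockwise contour ⇒ F(ω) = +2πi·ΣRes):
  Res_{z = 5 i} g(z) = - \frac{3 \omega e^{5 \omega}}{20} (pole of order 2)
  F(ω) = 2πi·ΣRes = - \frac{3 i \pi \omega e^{5 \omega}}{10}

Both cases combine into a single formula in |ω|:

F(ω) = - \frac{3 i \pi \omega e^{- 5 \left|{\omega}\right|}}{10}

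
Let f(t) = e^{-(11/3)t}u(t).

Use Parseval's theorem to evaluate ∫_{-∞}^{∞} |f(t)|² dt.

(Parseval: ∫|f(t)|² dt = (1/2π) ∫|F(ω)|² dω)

∫|f(t)|² dt = \frac{3}{22}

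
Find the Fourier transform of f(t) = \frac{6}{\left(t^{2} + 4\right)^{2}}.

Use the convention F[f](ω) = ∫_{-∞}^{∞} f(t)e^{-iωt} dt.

F(ω) = \frac{3 \pi \left(2 \left|{\omega}\right| + 1\right) e^{- 2 \left|{\omega}\right|}}{8}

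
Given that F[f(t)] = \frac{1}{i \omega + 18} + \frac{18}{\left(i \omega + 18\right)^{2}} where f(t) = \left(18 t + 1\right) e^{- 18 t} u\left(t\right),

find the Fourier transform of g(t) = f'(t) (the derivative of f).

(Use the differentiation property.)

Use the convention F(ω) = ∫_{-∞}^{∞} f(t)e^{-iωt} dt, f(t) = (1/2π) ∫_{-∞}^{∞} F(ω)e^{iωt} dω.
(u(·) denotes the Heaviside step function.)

F[g](ω) = \frac{\omega \left(\omega - 36 i\right)}{\omega^{2} - 36 i \omega - 324}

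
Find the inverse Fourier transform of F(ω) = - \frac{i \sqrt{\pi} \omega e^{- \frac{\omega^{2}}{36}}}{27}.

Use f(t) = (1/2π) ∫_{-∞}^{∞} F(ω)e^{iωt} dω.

f(t) = 2 t e^{- 9 t^{2}}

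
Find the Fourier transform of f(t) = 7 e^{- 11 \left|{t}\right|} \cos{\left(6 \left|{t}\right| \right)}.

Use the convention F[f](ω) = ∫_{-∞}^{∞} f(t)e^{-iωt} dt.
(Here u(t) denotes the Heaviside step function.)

F(ω) = \frac{154 \left(\omega^{2} + 157\right)}{\omega^{4} + 170 \omega^{2} + 24649}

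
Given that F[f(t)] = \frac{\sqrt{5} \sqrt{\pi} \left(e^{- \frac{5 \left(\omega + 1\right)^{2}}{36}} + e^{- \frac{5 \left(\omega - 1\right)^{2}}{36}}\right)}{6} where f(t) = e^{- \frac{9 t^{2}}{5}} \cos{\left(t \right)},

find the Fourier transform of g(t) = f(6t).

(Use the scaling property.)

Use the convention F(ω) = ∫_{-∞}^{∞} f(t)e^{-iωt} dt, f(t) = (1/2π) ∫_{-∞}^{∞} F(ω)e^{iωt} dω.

F[g](ω) = \frac{\sqrt{5} \sqrt{\pi} \left(e^{\frac{5 \omega}{54}} + 1\right) e^{- \frac{5 \omega^{2}}{1296} - \frac{5 \omega}{108} - \frac{5}{36}}}{36}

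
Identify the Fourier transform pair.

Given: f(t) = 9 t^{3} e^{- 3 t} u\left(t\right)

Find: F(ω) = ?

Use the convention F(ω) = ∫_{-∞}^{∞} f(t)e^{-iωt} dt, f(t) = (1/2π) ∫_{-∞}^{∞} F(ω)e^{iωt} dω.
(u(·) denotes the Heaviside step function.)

F(ω) = \frac{54}{\left(i \omega + 3\right)^{4}}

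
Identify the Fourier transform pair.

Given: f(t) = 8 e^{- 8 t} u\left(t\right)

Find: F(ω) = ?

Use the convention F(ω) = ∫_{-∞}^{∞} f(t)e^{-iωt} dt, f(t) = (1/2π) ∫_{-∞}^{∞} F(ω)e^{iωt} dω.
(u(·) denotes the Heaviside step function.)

F(ω) = \frac{8}{i \omega + 8}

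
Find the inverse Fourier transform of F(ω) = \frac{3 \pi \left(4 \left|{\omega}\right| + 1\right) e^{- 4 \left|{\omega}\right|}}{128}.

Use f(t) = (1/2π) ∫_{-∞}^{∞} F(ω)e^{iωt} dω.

f(t) = \frac{3}{\left(t^{2} + 16\right)^{2}}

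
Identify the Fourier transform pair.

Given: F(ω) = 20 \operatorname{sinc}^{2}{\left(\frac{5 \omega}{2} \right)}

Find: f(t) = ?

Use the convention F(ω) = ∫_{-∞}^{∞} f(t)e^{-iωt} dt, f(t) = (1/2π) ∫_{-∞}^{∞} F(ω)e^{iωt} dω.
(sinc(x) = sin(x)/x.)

f(t) = 4 \left(\begin{cases} 1 - \frac{\left|{t}\right|}{5} & \text{for}\: \left|{t}\right| < 5 \\0 & \text{otherwise} \end{cases}\right)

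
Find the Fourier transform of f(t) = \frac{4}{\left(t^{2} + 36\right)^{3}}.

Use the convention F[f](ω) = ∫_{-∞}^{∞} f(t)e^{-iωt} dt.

F(ω) = \frac{\pi \left(12 \omega^{2} + 6 \left|{\omega}\right| + 1\right) e^{- 6 \left|{\omega}\right|}}{5184}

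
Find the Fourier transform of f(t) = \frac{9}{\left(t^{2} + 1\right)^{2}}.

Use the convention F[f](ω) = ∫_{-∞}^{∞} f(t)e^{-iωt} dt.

F(ω) = \frac{9 \pi \left(\left|{\omega}\right| + 1\right) e^{- \left|{\omega}\right|}}{2}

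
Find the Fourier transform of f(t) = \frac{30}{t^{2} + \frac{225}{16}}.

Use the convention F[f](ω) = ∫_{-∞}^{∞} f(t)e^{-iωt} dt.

F(ω) = 8 \pi e^{- \frac{15 \left|{\omega}\right|}{4}}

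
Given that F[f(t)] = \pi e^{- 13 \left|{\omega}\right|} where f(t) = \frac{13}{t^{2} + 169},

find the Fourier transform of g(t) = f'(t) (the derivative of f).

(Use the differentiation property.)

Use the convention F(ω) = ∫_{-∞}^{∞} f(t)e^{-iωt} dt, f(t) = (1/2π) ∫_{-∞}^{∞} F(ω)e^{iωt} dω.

F[g](ω) = i \pi \omega e^{- 13 \left|{\omega}\right|}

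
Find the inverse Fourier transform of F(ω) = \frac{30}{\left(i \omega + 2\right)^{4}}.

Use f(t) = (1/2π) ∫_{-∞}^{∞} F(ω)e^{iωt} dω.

f(t) = 5 t^{3} e^{- 2 t} u\left(t\right)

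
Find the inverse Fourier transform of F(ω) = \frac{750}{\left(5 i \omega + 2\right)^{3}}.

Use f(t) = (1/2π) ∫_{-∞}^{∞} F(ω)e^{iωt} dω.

f(t) = 3 t^{2} e^{- \frac{2 t}{5}} u\left(t\right)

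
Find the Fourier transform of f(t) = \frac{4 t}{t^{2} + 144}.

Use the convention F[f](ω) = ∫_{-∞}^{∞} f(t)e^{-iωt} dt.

F(ω) = - 4 i \pi e^{- 12 \left|{\omega}\right|} \operatorname{sign}{\left(\omega \right)}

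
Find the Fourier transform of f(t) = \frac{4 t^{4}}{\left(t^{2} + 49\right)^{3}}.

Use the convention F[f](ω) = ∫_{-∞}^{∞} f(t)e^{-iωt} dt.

F(ω) = \frac{\pi \left(49 \omega^{2} - 35 \left|{\omega}\right| + 3\right) e^{- 7 \left|{\omega}\right|}}{14}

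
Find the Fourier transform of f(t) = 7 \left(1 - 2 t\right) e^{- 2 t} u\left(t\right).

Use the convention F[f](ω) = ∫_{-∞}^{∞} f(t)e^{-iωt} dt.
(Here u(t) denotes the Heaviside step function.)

F(ω) = \frac{7 i \omega}{- \omega^{2} + 4 i \omega + 4}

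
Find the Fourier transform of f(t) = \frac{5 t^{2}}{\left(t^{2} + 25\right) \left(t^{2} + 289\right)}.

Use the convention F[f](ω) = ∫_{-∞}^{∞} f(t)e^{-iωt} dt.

F(ω) = \frac{5 \pi \left(17 - 5 e^{12 \left|{\omega}\right|}\right) e^{- 17 \left|{\omega}\right|}}{264}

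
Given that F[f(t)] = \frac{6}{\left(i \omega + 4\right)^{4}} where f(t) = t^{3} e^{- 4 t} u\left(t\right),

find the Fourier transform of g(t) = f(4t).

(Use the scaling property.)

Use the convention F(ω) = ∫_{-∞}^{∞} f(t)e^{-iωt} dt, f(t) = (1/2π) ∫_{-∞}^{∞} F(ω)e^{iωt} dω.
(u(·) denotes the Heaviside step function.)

F[g](ω) = \frac{384}{\left(i \omega + 16\right)^{4}}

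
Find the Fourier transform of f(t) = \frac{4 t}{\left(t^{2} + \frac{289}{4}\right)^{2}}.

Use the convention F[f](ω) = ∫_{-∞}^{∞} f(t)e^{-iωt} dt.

F(ω) = - \frac{4 i \pi \omega e^{- \frac{17 \left|{\omega}\right|}{2}}}{17}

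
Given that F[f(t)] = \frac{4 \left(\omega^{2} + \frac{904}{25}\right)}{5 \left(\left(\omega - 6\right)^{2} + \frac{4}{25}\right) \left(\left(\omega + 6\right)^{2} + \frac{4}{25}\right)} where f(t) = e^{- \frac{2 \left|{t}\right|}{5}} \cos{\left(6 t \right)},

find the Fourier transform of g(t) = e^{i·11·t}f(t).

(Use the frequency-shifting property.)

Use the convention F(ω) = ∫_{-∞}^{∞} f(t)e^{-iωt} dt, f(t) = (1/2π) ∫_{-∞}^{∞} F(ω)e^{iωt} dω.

F[g](ω) = \frac{20 \left(25 \left(\omega - 11\right)^{2} + 904\right)}{\left(25 \left(\omega - 17\right)^{2} + 4\right) \left(25 \left(\omega - 5\right)^{2} + 4\right)}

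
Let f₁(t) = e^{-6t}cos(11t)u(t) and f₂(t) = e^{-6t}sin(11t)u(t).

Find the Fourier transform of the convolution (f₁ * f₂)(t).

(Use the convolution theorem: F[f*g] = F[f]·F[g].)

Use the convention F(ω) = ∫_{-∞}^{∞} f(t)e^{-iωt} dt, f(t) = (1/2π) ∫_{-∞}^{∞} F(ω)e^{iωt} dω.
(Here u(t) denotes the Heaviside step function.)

F[f₁*f₂](ω) = \frac{11 \left(i \omega + 6\right)}{\left(\left(i \omega + 6\right)^{2} + 121\right)^{2}}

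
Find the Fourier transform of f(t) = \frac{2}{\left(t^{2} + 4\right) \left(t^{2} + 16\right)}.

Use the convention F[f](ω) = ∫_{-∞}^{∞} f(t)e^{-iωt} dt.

F(ω) = \frac{\pi \left(2 e^{2 \left|{\omega}\right|} - 1\right) e^{- 4 \left|{\omega}\right|}}{24}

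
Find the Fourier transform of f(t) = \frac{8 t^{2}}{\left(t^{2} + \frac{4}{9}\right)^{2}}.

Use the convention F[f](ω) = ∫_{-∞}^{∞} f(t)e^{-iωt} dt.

F(ω) = 2 \pi \left(3 - 2 \left|{\omega}\right|\right) e^{- \frac{2 \left|{\omega}\right|}{3}}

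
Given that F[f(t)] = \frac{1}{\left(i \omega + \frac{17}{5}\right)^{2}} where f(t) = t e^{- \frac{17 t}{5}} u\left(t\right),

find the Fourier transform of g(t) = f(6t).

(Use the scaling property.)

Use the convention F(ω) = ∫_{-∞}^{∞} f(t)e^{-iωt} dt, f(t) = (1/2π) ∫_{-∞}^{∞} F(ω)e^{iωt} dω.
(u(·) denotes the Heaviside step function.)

F[g](ω) = \frac{150}{\left(5 i \omega + 102\right)^{2}}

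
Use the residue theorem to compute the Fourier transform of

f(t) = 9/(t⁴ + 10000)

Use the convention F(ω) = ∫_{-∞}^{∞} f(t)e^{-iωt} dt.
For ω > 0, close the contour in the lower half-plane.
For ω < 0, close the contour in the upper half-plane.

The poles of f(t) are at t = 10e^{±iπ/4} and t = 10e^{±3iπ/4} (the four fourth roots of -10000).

Let g(z) = f(z)e^{-iωz}; for large |z| the factor e^{-iωz} decays in the lower half-plane when ω > 0 and in the upper half-plane when ω < 0.

Case ω > 0 (lower half-plane, clockwise contour ⇒ F(ω) = -2πi·ΣRes):
  Res_{z = - 5 \sqrt{2} - 5 \sqrt{2} i} g(z) = \frac{9 \sqrt{2} i \left(1 - i\right) e^{5 \sqrt{2} \omega \left(-1 + i\right)}}{8000}
  Res_{z = 5 \sqrt{2} - 5 \sqrt{2} i} g(z) = \frac{9 \sqrt{2} i \left(1 + i\right) e^{- 5 \sqrt{2} \omega \left(1 + i\right)}}{8000}
  F(ω) = -2πi·ΣRes = \frac{9 \sqrt{2} \pi \left(1 - i\right) \left(e^{10 \sqrt{2} i \omega} + i\right) e^{- 5 \sqrt{2} \omega \left(1 + i\right)}}{4000} = \frac{9 \pi e^{- 5 \sqrt{2} \omega} \sin{\left(5 \sqrt{2} \omega + \frac{\pi}{4} \right)}}{1000}

Case ω < 0 (upper half-plane, counterclockwise contour ⇒ F(ω) = +2πi·ΣRes):
  Res_{z = 5 \sqrt{2} + 5 \sqrt{2} i} g(z) = \frac{9 \sqrt{2} i \left(-1 + i\right) e^{5 \sqrt{2} \omega \left(1 - i\right)}}{8000}
  Res_{z = - 5 \sqrt{2} + 5 \sqrt{2} i} g(z) = \frac{9 \sqrt{2} \left(1 - i\right) e^{5 \sqrt{2} \omega \left(1 + i\right)}}{8000}
  F(ω) = 2πi·ΣRes = - \frac{9 \sqrt{2} i \pi \left(i \left(1 - i\right) e^{5 \sqrt{2} \omega \left(1 - i\right)} - \left(1 - i\right) e^{5 \sqrt{2} \omega \left(1 + i\right)}\right)}{4000} = \frac{9 \pi e^{5 \sqrt{2} \omega} \cos{\left(5 \sqrt{2} \omega + \frac{\pi}{4} \right)}}{1000}

Both cases combine into a single formula in |ω|:

F(ω) = \frac{9 \pi e^{- 5 \sqrt{2} \left|{\omega}\right|} \sin{\left(5 \sqrt{2} \left|{\omega}\right| + \frac{\pi}{4} \right)}}{1000}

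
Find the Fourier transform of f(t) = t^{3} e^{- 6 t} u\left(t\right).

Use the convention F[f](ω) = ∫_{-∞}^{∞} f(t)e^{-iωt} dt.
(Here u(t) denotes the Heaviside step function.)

F(ω) = \frac{6}{\left(i \omega + 6\right)^{4}}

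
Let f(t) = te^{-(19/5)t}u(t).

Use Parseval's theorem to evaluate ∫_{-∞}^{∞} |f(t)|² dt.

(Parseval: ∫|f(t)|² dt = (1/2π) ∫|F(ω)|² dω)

∫|f(t)|² dt = \frac{125}{27436}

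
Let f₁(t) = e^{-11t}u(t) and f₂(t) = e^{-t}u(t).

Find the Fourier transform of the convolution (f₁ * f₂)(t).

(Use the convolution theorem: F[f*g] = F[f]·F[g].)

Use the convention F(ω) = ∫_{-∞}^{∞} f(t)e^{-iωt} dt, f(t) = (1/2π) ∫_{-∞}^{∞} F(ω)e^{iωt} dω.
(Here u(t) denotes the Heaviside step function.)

F[f₁*f₂](ω) = \frac{1}{\left(i \omega + 1\right) \left(i \omega + 11\right)}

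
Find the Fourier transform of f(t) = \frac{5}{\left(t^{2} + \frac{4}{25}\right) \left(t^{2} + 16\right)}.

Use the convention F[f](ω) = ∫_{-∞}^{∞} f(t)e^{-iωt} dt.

F(ω) = - \frac{125 \pi e^{- 4 \left|{\omega}\right|}}{1584} + \frac{625 \pi e^{- \frac{2 \left|{\omega}\right|}{5}}}{792}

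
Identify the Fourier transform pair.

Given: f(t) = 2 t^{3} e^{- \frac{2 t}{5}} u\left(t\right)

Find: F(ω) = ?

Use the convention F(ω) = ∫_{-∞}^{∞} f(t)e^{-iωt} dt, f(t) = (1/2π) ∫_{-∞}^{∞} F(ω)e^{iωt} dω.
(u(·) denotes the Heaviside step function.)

F(ω) = \frac{7500}{\left(5 i \omega + 2\right)^{4}}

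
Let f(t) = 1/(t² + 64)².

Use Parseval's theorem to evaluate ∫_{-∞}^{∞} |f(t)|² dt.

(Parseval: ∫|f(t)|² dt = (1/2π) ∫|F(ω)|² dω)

∫|f(t)|² dt = \frac{5 \pi}{33554432}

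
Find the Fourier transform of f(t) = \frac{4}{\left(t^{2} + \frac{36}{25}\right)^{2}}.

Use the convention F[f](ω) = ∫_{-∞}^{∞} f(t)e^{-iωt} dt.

F(ω) = \frac{25 \pi \left(6 \left|{\omega}\right| + 5\right) e^{- \frac{6 \left|{\omega}\right|}{5}}}{108}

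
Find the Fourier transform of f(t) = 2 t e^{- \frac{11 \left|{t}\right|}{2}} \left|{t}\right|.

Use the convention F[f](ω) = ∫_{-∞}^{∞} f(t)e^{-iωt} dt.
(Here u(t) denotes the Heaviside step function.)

F(ω) = \frac{128 i \omega \left(4 \omega^{2} - 363\right)}{\left(4 \omega^{2} + 121\right)^{3}}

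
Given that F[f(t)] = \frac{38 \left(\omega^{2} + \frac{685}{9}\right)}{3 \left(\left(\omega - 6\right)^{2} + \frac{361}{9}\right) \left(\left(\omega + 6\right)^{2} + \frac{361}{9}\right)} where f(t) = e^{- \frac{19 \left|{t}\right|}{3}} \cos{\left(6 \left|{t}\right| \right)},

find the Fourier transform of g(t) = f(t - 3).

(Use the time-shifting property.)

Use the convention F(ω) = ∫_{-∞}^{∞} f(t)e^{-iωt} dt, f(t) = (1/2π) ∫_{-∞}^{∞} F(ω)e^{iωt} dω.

F[g](ω) = \frac{114 \left(9 \omega^{2} + 685\right) e^{- 3 i \omega}}{81 \omega^{4} + 666 \omega^{2} + 469225}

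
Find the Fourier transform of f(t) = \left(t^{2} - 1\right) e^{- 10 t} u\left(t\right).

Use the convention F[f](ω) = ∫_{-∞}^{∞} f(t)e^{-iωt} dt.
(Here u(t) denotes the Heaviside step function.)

F(ω) = \frac{2 i \omega - \left(i \omega + 10\right)^{3} + 20}{\left(i \omega + 10\right)^{4}}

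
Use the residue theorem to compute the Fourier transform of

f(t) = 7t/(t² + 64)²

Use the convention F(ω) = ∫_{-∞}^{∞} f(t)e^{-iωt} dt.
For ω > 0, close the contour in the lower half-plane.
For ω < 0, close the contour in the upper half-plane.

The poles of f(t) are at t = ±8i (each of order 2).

Let g(z) = f(z)e^{-iωz}; for large |z| the factor e^{-iωz} decays in the lower half-plane when ω > 0 and in the upper half-plane when ω < 0.

Case ω > 0 (lower half-plane, clockwise contour ⇒ F(ω) = -2πi·ΣRes):
  Res_{z = - 8 i} g(z) = \frac{7 \omega e^{- 8 \omega}}{32} (pole of order 2)
  F(ω) = -2πi·ΣRes = - \frac{7 i \pi \omega e^{- 8 \omega}}{16}

Case ω < 0 (upper half-plane, counterclockwise contour ⇒ F(ω) = +2πi·ΣRes):
  Res_{z = 8 i} g(z) = - \frac{7 \omega e^{8 \omega}}{32} (pole of order 2)
  F(ω) = 2πi·ΣRes = - \frac{7 i \pi \omega e^{8 \omega}}{16}

Both cases combine into a single formula in |ω|:

F(ω) = - \frac{7 i \pi \omega e^{- 8 \left|{\omega}\right|}}{16}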